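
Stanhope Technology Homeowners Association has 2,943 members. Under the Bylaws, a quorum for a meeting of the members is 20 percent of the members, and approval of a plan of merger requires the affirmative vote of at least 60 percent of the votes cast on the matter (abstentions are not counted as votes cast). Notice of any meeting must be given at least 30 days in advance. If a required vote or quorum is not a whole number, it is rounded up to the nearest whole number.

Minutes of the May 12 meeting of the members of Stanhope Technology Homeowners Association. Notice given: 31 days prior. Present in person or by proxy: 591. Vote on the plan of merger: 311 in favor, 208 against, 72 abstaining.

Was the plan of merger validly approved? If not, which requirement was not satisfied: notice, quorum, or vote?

Notice: 31 days given; 30 required. Satisfied.
Quorum: 20% of 2,943 = 588.60, rounded up to 589; 591 present. Satisfied.
Vote: requires three-fifths of the votes cast (591 − 72 abstaining = 519); 3/5 of 519 = 311.40, rounded up to 312, so 312 needed; 311 in favor. Not satisfied.

Invalid — vote requirement not satisfied.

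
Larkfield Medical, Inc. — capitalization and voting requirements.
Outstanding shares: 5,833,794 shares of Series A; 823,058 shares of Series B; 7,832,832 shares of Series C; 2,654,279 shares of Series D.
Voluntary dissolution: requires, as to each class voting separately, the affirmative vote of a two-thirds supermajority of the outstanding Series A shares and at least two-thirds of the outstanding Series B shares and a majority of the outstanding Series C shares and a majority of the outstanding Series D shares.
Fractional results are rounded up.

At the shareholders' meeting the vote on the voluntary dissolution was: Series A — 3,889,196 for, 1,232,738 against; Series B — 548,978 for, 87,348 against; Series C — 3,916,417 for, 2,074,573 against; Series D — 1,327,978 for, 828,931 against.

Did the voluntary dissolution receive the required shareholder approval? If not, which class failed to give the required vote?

Series A: 2/3 of 5833794 = 3889196; 3,889,196 required, 3,889,196 in favor — approved.
Series B: 2/3 of 823058 = 548705.33, rounded up to 548706; 548,706 required, 548,978 in favor — approved.
Series C: a majority of 7832832 is 3916417; 3,916,417 required, 3,916,417 in favor — approved.
Series D: a majority of 2654279 is 1327140; 1,327,140 required, 1,327,978 in favor — approved.

Approved — every class gave the required vote.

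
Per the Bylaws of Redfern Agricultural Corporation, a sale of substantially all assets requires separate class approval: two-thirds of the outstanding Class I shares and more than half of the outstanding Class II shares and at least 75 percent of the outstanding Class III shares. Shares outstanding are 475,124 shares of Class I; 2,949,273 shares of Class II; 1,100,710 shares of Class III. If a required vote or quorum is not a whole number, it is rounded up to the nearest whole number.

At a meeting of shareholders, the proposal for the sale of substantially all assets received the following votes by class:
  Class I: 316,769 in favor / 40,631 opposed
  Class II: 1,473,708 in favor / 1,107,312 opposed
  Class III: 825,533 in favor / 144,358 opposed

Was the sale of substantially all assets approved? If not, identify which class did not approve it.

Not approved — the Class II shares did not give the required vote.

Class I: 2/3 of 475124 = 316749.33, rounded up to 316750; 316,750 required, 316,769 in favor — approved.
Class II: a majority of 2949273 is 1474637; 1,474,637 required, 1,473,708 in favor — not approved.
Class III: 3/4 of 1100710 = 825532.50, rounded up to 825533; 825,533 required, 825,533 in favor — approved.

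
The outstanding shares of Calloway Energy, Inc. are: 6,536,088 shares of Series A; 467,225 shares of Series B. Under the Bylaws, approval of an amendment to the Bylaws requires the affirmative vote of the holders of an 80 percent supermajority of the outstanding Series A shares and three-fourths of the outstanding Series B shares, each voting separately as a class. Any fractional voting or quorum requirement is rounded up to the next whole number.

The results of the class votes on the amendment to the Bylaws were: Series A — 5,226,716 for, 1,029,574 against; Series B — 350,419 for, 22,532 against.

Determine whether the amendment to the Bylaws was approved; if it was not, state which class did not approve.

Not approved — the Series A shares did not give the required vote.

Series A: 4/5 of 6536088 = 5228870.40, rounded up to 5228871; 5,228,871 required, 5,226,716 in favor — not approved.
Series B: 3/4 of 467225 = 350418.75, rounded up to 350419; 350,419 required, 350,419 in favor — approved.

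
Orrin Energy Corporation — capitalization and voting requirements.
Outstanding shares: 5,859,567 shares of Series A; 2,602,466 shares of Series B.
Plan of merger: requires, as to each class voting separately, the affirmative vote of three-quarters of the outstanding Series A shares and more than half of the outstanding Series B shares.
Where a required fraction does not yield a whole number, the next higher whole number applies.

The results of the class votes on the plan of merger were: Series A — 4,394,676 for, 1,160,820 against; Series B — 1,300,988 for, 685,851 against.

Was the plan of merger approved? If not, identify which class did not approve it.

Not approved — the Series B shares did not give the required vote.

Series A: 3/4 of 5859567 = 4394675.25, rounded up to 4394676; 4,394,676 required, 4,394,676 in favor — approved.
Series B: a majority of 2602466 is 1301234; 1,301,234 required, 1,300,988 in favor — not approved.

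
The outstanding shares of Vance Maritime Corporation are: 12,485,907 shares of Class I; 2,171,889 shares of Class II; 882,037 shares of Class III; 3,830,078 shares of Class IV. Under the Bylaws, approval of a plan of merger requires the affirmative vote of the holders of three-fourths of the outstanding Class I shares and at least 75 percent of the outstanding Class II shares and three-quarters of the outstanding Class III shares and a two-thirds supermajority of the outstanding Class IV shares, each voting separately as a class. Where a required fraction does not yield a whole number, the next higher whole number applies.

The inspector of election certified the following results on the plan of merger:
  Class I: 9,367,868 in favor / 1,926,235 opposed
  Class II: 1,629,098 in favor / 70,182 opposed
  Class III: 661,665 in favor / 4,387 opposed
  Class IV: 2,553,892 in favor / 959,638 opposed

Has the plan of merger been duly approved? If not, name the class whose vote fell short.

Approved — every class gave the required vote.

Class I: 3/4 of 12485907 = 9364430.25, rounded up to 9364431; 9,364,431 required, 9,367,868 in favor — approved.
Class II: 3/4 of 2171889 = 1628916.75, rounded up to 1628917; 1,628,917 required, 1,629,098 in favor — approved.
Class III: 3/4 of 882037 = 661527.75, rounded up to 661528; 661,528 required, 661,665 in favor — approved.
Class IV: 2/3 of 3830078 = 2553385.33, rounded up to 2553386; 2,553,386 required, 2,553,892 in favor — approved.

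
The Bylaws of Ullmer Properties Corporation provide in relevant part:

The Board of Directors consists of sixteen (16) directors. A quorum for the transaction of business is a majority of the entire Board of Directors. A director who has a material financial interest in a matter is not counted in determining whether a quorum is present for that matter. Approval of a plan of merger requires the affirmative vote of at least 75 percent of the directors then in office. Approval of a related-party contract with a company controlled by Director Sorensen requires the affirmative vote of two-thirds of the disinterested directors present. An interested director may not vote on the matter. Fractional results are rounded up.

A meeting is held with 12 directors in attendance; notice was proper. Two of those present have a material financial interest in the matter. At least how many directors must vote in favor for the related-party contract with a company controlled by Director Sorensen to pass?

The related-party contract with a company controlled by Director Sorensen requires two-thirds of the disinterested directors present (12 − 2 = 10).
2/3 of 10 = 6.67, rounded up to 7.

7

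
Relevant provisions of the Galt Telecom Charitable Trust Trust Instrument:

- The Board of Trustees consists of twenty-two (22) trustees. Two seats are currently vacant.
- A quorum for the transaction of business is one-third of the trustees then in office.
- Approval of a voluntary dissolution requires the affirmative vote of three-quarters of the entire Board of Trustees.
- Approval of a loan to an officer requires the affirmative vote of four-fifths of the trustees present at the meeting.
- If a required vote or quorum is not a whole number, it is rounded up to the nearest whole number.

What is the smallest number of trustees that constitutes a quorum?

7

1/3 of 20 = 6.67, rounded up to 7.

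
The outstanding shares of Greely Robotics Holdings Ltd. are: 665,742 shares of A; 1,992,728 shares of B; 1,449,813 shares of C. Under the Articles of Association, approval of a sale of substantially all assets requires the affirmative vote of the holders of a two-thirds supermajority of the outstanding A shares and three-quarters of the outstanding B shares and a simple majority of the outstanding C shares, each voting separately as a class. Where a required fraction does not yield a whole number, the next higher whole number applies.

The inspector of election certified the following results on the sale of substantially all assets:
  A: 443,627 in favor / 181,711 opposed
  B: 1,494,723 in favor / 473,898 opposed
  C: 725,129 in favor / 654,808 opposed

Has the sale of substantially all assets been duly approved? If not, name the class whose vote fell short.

A: 2/3 of 665742 = 443828; 443,828 required, 443,627 in favor — not approved.
B: 3/4 of 1992728 = 1494546; 1,494,546 required, 1,494,723 in favor — approved.
C: a majority of 1449813 is 724907; 724,907 required, 725,129 in favor — approved.

Not approved — the A shares did not give the required vote.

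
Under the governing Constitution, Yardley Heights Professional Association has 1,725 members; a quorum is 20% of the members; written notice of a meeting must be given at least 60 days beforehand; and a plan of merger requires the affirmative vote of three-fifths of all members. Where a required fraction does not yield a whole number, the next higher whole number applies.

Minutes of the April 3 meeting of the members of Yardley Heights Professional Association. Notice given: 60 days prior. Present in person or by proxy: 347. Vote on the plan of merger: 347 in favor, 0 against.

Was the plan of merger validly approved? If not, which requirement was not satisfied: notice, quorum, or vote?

Invalid — vote requirement not satisfied.

Notice: 60 days given; 60 required. Satisfied.
Quorum: 20% of 1,725 = 345; 347 present. Satisfied.
Vote: requires three-fifths of all members (1,725); 3/5 of 1725 = 1035, so 1,035 needed; 347 in favor. Not satisfied.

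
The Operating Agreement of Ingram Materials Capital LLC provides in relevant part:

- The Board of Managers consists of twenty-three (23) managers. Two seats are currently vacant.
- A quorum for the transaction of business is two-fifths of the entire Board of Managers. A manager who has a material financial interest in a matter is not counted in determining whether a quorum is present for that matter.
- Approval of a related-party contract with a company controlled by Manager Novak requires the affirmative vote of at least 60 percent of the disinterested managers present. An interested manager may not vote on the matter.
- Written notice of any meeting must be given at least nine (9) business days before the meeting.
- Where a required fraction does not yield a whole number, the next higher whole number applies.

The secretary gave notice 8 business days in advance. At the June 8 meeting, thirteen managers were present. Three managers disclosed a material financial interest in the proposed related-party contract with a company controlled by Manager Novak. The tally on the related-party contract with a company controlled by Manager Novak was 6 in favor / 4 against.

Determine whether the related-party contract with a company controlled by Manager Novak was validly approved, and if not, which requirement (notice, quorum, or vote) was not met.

Invalid — notice requirement not satisfied.

Notice: 8 business days given; 9 required (8 < 9). Not satisfied.
Quorum: 13 present, but the 3 interested managers do not count, leaving 10. Quorum is 10. Satisfied.
Vote: the related-party contract with a company controlled by Manager Novak requires three-fifths of the disinterested managers present (13 − 3 = 10). 3/5 of 10 = 6, so 6 affirmative votes are needed; 6 voted in favor. Satisfied.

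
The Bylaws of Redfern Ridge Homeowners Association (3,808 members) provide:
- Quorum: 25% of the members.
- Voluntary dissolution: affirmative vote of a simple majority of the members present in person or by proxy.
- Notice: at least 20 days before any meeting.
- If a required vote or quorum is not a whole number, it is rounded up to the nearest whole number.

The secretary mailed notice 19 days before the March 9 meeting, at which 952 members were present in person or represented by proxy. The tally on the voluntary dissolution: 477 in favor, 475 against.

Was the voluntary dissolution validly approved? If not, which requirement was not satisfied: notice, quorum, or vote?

Invalid — notice requirement not satisfied.

Notice: 19 days given; 20 required. Not satisfied.
Quorum: 25% of 3,808 = 952; 952 present. Satisfied.
Vote: requires a majority of those present (952); a majority of 952 is 477, so 477 needed; 477 in favor. Satisfied.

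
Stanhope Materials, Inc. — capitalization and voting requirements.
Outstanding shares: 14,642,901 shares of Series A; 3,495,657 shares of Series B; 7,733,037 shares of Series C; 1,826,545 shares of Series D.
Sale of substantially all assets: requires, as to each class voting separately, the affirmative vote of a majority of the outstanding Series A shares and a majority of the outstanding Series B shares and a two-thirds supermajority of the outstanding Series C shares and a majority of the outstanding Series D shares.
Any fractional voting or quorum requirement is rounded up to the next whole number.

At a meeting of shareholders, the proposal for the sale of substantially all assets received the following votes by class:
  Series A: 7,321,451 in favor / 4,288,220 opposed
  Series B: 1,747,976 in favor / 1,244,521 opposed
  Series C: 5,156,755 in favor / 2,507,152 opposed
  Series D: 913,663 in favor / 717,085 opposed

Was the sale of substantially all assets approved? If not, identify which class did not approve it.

Series A: a majority of 14642901 is 7321451; 7,321,451 required, 7,321,451 in favor — approved.
Series B: a majority of 3495657 is 1747829; 1,747,829 required, 1,747,976 in favor — approved.
Series C: 2/3 of 7733037 = 5155358; 5,155,358 required, 5,156,755 in favor — approved.
Series D: a majority of 1826545 is 913273; 913,273 required, 913,663 in favor — approved.

Approved — every class gave the required vote.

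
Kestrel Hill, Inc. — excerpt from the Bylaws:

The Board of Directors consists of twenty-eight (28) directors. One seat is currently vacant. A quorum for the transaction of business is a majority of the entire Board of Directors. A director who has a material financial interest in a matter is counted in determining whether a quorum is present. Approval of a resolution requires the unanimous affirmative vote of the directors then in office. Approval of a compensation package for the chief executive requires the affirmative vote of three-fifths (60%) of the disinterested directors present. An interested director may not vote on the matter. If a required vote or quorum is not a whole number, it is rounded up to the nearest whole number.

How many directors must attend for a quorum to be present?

15

A majority of 28 is 15.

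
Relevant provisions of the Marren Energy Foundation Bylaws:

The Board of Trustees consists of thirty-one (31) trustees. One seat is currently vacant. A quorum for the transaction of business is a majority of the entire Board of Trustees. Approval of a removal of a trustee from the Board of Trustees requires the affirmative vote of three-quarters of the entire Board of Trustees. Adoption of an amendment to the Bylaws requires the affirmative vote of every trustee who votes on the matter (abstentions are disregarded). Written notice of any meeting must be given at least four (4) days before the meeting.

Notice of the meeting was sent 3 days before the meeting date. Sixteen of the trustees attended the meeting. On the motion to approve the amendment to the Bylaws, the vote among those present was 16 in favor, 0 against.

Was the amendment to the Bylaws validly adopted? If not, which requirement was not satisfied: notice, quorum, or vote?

Invalid — notice requirement not satisfied.

Notice: 3 days given; 4 required (3 < 4). Not satisfied.
Quorum: 16 present; quorum is 16. Satisfied.
Vote: the amendment to the Bylaws requires the unanimous vote of the votes cast (16). Unanimous means all 16, so 16 affirmative votes are needed; 16 voted in favor. Satisfied.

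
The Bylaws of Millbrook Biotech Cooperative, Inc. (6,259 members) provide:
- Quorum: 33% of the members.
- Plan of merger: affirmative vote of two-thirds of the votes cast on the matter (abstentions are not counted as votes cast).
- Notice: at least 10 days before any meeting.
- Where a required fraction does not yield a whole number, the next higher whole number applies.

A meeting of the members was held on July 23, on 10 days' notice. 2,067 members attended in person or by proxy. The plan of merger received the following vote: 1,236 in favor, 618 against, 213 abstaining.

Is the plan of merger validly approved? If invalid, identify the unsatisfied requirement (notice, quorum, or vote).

Valid — all requirements satisfied.

Notice: 10 days given; 10 required. Satisfied.
Quorum: 33% of 6,259 = 2,065.47, rounded up to 2,066; 2,067 present. Satisfied.
Vote: requires two-thirds of the votes cast (2,067 − 213 abstaining = 1,854); 2/3 of 1854 = 1236, so 1,236 needed; 1,236 in favor. Satisfied.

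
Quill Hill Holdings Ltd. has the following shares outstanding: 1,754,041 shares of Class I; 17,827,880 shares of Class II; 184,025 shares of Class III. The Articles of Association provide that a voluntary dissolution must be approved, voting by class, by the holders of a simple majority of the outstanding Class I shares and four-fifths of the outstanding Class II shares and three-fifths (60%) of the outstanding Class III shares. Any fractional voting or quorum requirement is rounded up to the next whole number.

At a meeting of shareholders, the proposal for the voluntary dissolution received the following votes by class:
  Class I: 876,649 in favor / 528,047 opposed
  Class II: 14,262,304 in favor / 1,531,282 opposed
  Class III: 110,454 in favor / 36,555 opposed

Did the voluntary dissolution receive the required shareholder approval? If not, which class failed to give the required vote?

Not approved — the Class I shares did not give the required vote.

Class I: a majority of 1754041 is 877021; 877,021 required, 876,649 in favor — not approved.
Class II: 4/5 of 17827880 = 14262304; 14,262,304 required, 14,262,304 in favor — approved.
Class III: 3/5 of 184025 = 110415; 110,415 required, 110,454 in favor — approved.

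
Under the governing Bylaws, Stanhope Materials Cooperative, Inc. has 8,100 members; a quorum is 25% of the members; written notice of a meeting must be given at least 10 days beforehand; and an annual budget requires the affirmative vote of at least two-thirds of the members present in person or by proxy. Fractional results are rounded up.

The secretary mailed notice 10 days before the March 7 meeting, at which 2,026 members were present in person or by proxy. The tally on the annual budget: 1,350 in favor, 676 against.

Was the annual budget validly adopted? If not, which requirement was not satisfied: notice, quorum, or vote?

Notice: 10 days given; 10 required. Satisfied.
Quorum: 25% of 8,100 = 2,025; 2,026 present. Satisfied.
Vote: requires two-thirds of those present (2,026); 2/3 of 2026 = 1350.67, rounded up to 1351, so 1,351 needed; 1,350 in favor. Not satisfied.

Invalid — vote requirement not satisfied.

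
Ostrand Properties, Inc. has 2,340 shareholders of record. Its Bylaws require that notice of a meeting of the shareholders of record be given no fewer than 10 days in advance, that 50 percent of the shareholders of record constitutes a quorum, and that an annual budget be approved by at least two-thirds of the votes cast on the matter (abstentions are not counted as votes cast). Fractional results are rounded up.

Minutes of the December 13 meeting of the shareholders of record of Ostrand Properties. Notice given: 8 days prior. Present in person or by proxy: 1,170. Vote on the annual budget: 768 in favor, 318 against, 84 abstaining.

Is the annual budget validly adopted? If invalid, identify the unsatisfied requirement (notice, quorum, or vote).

Invalid — notice requirement not satisfied.

Notice: 8 days given; 10 required. Not satisfied.
Quorum: 50% of 2,340 = 1,170; 1,170 present. Satisfied.
Vote: requires two-thirds of the votes cast (1,170 − 84 abstaining = 1,086); 2/3 of 1086 = 724, so 724 needed; 768 in favor. Satisfied.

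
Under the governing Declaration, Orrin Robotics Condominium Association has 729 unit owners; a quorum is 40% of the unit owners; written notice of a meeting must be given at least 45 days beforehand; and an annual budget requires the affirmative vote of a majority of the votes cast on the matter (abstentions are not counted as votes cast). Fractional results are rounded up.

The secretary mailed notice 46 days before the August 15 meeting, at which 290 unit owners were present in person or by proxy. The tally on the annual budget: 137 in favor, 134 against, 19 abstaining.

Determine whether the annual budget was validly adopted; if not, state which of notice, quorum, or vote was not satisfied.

Notice: 46 days given; 45 required. Satisfied.
Quorum: 40% of 729 = 291.60, rounded up to 292; 290 present. Not satisfied.
Vote: requires a majority of the votes cast (290 − 19 abstaining = 271); a majority of 271 is 136, so 136 needed; 137 in favor. Satisfied.

Invalid — quorum requirement not satisfied.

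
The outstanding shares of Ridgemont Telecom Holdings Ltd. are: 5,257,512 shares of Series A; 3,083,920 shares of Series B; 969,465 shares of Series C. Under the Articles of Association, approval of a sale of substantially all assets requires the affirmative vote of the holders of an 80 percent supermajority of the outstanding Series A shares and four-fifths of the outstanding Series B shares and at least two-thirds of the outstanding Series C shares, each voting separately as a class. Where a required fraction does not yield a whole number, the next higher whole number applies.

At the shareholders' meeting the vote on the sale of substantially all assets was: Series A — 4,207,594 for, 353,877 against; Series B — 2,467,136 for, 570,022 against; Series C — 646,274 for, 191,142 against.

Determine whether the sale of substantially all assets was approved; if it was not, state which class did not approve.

Series A: 4/5 of 5257512 = 4206009.60, rounded up to 4206010; 4,206,010 required, 4,207,594 in favor — approved.
Series B: 4/5 of 3083920 = 2467136; 2,467,136 required, 2,467,136 in favor — approved.
Series C: 2/3 of 969465 = 646310; 646,310 required, 646,274 in favor — not approved.

Not approved — the Series C shares did not give the required vote.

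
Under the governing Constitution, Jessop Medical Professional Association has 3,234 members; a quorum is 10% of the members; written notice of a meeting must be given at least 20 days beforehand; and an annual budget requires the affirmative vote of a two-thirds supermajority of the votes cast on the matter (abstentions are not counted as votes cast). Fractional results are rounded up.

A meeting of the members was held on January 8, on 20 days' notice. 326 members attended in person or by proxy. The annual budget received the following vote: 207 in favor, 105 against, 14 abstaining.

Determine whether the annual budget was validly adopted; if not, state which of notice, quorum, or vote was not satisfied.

Invalid — vote requirement not satisfied.

Notice: 20 days given; 20 required. Satisfied.
Quorum: 10% of 3,234 = 323.40, rounded up to 324; 326 present. Satisfied.
Vote: requires two-thirds of the votes cast (326 − 14 abstaining = 312); 2/3 of 312 = 208, so 208 needed; 207 in favor. Not satisfied.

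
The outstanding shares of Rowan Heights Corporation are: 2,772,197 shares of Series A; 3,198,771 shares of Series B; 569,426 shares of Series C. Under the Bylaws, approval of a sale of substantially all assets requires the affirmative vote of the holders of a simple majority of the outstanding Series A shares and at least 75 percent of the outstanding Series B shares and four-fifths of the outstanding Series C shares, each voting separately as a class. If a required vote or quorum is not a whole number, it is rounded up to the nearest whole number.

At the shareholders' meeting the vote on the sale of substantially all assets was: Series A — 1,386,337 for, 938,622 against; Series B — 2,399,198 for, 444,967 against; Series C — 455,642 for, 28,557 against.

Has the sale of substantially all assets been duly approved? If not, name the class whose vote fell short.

Series A: a majority of 2772197 is 1386099; 1,386,099 required, 1,386,337 in favor — approved.
Series B: 3/4 of 3198771 = 2399078.25, rounded up to 2399079; 2,399,079 required, 2,399,198 in favor — approved.
Series C: 4/5 of 569426 = 455540.80, rounded up to 455541; 455,541 required, 455,642 in favor — approved.

Approved — every class gave the required vote.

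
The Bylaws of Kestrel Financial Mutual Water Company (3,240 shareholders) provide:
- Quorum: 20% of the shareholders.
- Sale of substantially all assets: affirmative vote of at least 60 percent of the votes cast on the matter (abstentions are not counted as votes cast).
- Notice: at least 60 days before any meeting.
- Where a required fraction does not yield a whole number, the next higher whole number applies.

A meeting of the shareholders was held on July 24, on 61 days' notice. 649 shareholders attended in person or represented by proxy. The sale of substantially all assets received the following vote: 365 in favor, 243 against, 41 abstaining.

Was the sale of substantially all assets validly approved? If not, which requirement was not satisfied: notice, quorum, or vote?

Notice: 61 days given; 60 required. Satisfied.
Quorum: 20% of 3,240 = 648; 649 present. Satisfied.
Vote: requires three-fifths of the votes cast (649 − 41 abstaining = 608); 3/5 of 608 = 364.80, rounded up to 365, so 365 needed; 365 in favor. Satisfied.

Valid — all requirements satisfied.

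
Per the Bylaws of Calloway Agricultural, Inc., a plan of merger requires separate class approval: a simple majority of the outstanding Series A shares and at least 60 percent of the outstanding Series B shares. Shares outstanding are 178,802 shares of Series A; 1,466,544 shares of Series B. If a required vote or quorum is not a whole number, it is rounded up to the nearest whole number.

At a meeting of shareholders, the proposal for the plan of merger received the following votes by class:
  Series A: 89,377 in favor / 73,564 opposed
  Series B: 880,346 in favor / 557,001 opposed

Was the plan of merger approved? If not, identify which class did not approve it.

Not approved — the Series A shares did not give the required vote.

Series A: a majority of 178802 is 89402; 89,402 required, 89,377 in favor — not approved.
Series B: 3/5 of 1466544 = 879926.40, rounded up to 879927; 879,927 required, 880,346 in favor — approved.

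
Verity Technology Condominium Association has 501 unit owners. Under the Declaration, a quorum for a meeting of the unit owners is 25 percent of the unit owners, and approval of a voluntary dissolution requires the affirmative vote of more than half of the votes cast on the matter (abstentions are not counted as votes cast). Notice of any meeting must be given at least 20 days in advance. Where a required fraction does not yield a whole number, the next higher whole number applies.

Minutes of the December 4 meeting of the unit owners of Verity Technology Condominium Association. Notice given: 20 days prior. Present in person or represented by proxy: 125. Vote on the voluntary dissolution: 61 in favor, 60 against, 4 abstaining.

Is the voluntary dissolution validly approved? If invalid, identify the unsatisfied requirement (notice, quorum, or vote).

Invalid — quorum requirement not satisfied.

Notice: 20 days given; 20 required. Satisfied.
Quorum: 25% of 501 = 125.25, rounded up to 126; 125 present. Not satisfied.
Vote: requires a majority of the votes cast (125 − 4 abstaining = 121); a majority of 121 is 61, so 61 needed; 61 in favor. Satisfied.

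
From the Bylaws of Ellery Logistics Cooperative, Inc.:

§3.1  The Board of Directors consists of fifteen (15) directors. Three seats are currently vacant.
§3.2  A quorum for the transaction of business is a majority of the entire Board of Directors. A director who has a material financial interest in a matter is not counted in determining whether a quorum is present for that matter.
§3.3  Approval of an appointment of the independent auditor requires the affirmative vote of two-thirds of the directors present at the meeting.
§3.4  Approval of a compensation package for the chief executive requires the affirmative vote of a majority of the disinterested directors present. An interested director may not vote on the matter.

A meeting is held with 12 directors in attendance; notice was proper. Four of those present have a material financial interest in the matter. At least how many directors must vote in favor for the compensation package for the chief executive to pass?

The compensation package for the chief executive requires a majority of the disinterested directors present (12 − 4 = 8).
A majority of 8 is 5.

5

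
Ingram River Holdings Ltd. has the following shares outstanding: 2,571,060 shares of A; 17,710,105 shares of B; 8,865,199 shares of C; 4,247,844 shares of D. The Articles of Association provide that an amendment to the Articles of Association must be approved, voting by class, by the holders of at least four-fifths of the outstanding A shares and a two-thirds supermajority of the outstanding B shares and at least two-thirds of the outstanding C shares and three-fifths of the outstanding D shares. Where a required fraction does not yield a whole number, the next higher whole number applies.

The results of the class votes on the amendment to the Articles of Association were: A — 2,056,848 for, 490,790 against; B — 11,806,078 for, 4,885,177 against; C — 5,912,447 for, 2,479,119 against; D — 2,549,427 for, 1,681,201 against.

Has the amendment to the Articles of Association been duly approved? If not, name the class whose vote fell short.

Not approved — the B shares did not give the required vote.

A: 4/5 of 2571060 = 2056848; 2,056,848 required, 2,056,848 in favor — approved.
B: 2/3 of 17710105 = 11806736.67, rounded up to 11806737; 11,806,737 required, 11,806,078 in favor — not approved.
C: 2/3 of 8865199 = 5910132.67, rounded up to 5910133; 5,910,133 required, 5,912,447 in favor — approved.
D: 3/5 of 4247844 = 2548706.40, rounded up to 2548707; 2,548,707 required, 2,549,427 in favor — approved.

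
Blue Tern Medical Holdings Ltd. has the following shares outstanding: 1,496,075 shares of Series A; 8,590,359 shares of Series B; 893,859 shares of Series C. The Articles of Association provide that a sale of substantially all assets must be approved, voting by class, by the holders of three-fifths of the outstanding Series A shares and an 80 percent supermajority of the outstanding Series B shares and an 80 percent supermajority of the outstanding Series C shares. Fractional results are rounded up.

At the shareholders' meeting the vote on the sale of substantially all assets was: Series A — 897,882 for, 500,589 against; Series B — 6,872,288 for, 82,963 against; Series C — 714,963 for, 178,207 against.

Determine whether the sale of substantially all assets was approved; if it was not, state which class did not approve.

Not approved — the Series C shares did not give the required vote.

Series A: 3/5 of 1496075 = 897645; 897,645 required, 897,882 in favor — approved.
Series B: 4/5 of 8590359 = 6872287.20, rounded up to 6872288; 6,872,288 required, 6,872,288 in favor — approved.
Series C: 4/5 of 893859 = 715087.20, rounded up to 715088; 715,088 required, 714,963 in favor — not approved.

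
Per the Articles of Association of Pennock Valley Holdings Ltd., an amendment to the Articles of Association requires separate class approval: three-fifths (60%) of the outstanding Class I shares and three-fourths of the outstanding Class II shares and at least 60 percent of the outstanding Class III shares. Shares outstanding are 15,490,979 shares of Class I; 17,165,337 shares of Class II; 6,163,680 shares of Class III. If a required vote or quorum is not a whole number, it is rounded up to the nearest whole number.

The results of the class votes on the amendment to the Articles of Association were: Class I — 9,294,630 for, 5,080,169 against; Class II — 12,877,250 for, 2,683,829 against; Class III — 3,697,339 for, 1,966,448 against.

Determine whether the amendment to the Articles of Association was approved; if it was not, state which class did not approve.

Not approved — the Class III shares did not give the required vote.

Class I: 3/5 of 15490979 = 9294587.40, rounded up to 9294588; 9,294,588 required, 9,294,630 in favor — approved.
Class II: 3/4 of 17165337 = 12874002.75, rounded up to 12874003; 12,874,003 required, 12,877,250 in favor — approved.
Class III: 3/5 of 6163680 = 3698208; 3,698,208 required, 3,697,339 in favor — not approved.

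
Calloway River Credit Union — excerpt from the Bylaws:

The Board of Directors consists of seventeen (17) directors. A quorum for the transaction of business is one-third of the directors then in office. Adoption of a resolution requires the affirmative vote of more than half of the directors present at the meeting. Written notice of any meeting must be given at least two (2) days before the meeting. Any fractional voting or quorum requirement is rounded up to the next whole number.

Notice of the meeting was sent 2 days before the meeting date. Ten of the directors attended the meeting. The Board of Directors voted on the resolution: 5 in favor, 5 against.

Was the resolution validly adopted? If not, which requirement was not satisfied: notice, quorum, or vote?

Notice: 2 days given; 2 required (2 ≥ 2). Satisfied.
Quorum: 10 present; quorum is 6. Satisfied.
Vote: the resolution requires a majority of the directors present (10). A majority of 10 is 6, so 6 affirmative votes are needed; 5 voted in favor. Not satisfied.

Invalid — vote requirement not satisfied.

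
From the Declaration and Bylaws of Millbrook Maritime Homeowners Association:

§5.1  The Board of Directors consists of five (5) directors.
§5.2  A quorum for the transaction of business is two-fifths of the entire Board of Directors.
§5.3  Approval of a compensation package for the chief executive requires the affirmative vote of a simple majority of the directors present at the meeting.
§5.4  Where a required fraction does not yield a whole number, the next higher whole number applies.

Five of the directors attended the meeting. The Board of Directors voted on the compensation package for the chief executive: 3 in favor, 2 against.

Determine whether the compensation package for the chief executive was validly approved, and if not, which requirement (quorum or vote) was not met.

Quorum: 5 present; quorum is 2. Satisfied.
Vote: the compensation package for the chief executive requires a majority of the directors present (5). A majority of 5 is 3, so 3 affirmative votes are needed; 3 voted in favor. Satisfied.

Valid — all requirements satisfied.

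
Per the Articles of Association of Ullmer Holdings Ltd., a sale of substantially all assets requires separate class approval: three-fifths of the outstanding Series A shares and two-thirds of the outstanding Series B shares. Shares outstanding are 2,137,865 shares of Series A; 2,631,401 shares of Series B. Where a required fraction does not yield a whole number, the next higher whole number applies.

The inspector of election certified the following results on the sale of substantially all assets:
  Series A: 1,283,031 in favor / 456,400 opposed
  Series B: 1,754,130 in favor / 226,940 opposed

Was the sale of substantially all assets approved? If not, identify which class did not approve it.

Not approved — the Series B shares did not give the required vote.

Series A: 3/5 of 2137865 = 1282719; 1,282,719 required, 1,283,031 in favor — approved.
Series B: 2/3 of 2631401 = 1754267.33, rounded up to 1754268; 1,754,268 required, 1,754,130 in favor — not approved.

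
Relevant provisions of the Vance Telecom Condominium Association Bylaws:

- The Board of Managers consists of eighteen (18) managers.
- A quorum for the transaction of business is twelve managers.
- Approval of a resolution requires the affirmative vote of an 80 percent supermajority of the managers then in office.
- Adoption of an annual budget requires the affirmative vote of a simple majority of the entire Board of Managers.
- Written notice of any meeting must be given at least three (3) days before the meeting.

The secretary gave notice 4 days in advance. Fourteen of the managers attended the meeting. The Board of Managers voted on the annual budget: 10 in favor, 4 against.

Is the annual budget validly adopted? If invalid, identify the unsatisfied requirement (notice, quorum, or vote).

Notice: 4 days given; 3 required (4 ≥ 3). Satisfied.
Quorum: 14 present; quorum is 12. Satisfied.
Vote: the annual budget requires a majority of the entire Board of Managers (18). A majority of 18 is 10, so 10 affirmative votes are needed; 10 voted in favor. Satisfied.

Valid — all requirements satisfied.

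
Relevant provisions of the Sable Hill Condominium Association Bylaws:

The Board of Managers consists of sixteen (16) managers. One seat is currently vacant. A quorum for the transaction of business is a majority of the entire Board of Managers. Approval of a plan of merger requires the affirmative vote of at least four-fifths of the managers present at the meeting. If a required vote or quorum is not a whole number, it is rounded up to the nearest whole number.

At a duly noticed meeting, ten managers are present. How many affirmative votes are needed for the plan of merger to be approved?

The plan of merger requires four-fifths of the managers present (10).
4/5 of 10 = 8.

8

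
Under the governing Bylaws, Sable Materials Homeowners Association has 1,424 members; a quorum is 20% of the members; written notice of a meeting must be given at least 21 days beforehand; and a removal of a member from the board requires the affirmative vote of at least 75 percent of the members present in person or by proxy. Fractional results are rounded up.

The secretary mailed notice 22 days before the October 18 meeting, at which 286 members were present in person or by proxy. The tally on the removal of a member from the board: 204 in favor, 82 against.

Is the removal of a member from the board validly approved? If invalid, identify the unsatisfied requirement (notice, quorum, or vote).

Notice: 22 days given; 21 required. Satisfied.
Quorum: 20% of 1,424 = 284.80, rounded up to 285; 286 present. Satisfied.
Vote: requires three-fourths of those present (286); 3/4 of 286 = 214.50, rounded up to 215, so 215 needed; 204 in favor. Not satisfied.

Invalid — vote requirement not satisfied.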